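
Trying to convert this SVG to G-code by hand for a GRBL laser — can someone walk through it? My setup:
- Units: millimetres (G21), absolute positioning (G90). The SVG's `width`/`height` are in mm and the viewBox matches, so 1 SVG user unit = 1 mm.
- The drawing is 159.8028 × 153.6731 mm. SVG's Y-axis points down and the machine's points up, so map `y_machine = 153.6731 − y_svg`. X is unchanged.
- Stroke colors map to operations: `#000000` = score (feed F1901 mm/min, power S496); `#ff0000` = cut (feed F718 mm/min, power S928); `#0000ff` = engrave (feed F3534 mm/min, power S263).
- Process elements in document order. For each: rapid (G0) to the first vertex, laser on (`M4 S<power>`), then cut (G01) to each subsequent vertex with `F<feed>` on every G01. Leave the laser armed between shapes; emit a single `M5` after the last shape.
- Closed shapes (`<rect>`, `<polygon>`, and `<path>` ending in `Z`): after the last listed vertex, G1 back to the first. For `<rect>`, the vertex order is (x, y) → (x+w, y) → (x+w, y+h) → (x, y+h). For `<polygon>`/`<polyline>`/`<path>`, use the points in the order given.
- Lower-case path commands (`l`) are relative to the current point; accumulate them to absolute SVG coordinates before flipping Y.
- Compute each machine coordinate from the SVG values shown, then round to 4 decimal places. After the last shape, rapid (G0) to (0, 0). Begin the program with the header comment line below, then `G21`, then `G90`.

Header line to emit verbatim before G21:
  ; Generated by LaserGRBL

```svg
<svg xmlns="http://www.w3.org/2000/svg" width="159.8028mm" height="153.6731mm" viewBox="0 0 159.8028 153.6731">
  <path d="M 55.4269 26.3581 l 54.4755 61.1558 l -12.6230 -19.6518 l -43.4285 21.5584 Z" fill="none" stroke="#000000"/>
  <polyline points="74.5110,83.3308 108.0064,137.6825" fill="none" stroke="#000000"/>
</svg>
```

Since the viewBox matches the mm dimensions, user units are millimetres directly. The only transform is the Y-flip y_m = 153.6731 − y_svg.

Shape 1 is a closed polygon drawn with `<path>`. Its stroke #000000 means score at S496, F1901. After flipping Y the toolpath is (55.4269,127.3150) → (109.9024,66.1592) → (97.2794,85.8110) → (53.8509,64.2526) → (55.4269,127.3150), returning to the start.

Shape 2 is a line segment drawn with `<polyline>`. Its stroke #000000 means score at S496, F1901. After flipping Y the toolpath is (74.5110,70.3423) → (108.0064,15.9906).

; Generated by LaserGRBL
G21
G90
G0 X55.4269 Y127.3150
M4 S496
G01 X109.9024 Y66.1592 F1901
G01 X97.2794 Y85.8110 F1901
G01 X53.8509 Y64.2526 F1901
G01 X55.4269 Y127.3150 F1901
G0 X74.5110 Y70.3423
M4 S496
G01 X108.0064 Y15.9906 F1901
M5
G0 X0.0000 Y0.0000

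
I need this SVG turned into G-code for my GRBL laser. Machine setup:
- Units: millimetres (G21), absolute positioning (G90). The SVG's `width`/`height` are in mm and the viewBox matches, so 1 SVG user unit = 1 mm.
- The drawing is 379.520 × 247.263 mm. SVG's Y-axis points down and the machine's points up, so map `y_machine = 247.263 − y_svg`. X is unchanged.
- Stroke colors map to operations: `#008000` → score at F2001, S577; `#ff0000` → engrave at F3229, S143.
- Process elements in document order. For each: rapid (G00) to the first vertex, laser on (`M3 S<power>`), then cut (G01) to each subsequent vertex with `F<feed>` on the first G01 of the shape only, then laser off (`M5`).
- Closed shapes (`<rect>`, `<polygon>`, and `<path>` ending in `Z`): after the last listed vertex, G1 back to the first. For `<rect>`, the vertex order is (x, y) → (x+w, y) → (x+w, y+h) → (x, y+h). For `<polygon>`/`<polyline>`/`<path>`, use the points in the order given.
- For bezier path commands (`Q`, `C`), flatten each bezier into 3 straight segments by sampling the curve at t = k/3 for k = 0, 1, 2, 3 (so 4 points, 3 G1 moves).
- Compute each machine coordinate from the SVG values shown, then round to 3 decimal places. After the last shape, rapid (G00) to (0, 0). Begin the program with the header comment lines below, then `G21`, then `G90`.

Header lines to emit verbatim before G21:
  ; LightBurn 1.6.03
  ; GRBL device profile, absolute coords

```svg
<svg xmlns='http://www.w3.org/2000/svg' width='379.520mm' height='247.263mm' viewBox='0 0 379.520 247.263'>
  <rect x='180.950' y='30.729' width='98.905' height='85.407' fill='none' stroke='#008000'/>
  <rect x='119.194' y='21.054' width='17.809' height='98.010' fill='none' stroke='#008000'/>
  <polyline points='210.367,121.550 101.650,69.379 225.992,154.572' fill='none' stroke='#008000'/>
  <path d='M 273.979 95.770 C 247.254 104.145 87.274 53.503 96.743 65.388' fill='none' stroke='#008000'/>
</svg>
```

; LightBurn 1.6.03
; GRBL device profile, absolute coords
G21
G90
G00 X180.950 Y216.534
M3 S577
G01 X279.855 Y216.534 F2001
G01 X279.855 Y131.127
G01 X180.950 Y131.127
G01 X180.950 Y216.534
M5
G00 X119.194 Y226.209
M3 S577
G01 X137.003 Y226.209 F2001
G01 X137.003 Y128.199
G01 X119.194 Y128.199
G01 X119.194 Y226.209
M5
G00 X210.367 Y125.713
M3 S577
G01 X101.650 Y177.884 F2001
G01 X225.992 Y92.691
M5
G00 X273.979 Y151.493
M3 S577
G01 X214.047 Y158.289 F2001
G01 X132.546 Y177.419
G01 X96.743 Y181.875
M5
G00 X0.000 Y0.000

Since the viewBox matches the mm dimensions, user units are millimetres directly. The only transform is the Y-flip y_m = 247.263 − y_svg.

Shape 1 is a rectangle drawn with `<rect>`. Its stroke #008000 means score at S577, F2001. After flipping Y the toolpath is (180.950,216.534) → (279.855,216.534) → (279.855,131.127) → (180.950,131.127) → (180.950,216.534), returning to the start.

Shape 2 is a rectangle drawn with `<rect>`. Its stroke #008000 means score at S577, F2001. After flipping Y the toolpath is (119.194,226.209) → (137.003,226.209) → (137.003,128.199) → (119.194,128.199) → (119.194,226.209), returning to the start.

Shape 3 is a open polyline drawn with `<polyline>`. Its stroke #008000 means score at S577, F2001. After flipping Y the toolpath is (210.367,125.713) → (101.650,177.884) → (225.992,92.691).

Shape 4 is a cubic bezier drawn with `<path>`. Its stroke #008000 means score at S577, F2001. After flipping Y the toolpath is (273.979,151.493) → (214.047,158.289) → (132.546,177.419) → (96.743,181.875).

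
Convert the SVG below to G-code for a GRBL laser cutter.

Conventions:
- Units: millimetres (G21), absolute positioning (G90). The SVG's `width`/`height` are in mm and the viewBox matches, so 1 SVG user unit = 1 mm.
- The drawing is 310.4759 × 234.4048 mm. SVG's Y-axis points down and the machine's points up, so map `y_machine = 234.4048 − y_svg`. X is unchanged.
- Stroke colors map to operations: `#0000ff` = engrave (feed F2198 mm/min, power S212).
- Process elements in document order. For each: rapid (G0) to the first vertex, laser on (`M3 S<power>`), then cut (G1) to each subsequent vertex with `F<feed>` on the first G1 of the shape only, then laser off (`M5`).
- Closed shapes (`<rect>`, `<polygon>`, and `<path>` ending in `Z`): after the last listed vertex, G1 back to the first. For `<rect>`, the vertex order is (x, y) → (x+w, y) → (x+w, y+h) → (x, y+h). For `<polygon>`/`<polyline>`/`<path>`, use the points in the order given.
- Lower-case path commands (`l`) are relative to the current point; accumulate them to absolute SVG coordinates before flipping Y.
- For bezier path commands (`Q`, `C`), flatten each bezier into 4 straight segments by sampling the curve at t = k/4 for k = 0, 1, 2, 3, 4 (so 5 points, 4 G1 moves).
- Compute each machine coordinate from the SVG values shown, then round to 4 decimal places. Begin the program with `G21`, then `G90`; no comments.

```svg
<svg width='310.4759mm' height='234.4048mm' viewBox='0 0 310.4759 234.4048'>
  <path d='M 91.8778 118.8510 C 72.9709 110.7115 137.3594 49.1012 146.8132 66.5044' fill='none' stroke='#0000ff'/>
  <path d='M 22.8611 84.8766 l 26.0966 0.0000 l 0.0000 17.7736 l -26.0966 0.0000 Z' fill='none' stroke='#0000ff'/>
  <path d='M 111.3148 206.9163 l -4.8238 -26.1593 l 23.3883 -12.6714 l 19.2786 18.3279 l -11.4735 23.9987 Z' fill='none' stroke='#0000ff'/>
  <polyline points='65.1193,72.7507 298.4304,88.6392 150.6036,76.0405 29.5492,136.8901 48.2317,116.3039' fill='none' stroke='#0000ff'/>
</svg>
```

Since the viewBox matches the mm dimensions, user units are millimetres directly. The only transform is the Y-flip y_m = 234.4048 − y_svg.

Shape 1 is a cubic bezier drawn with `<path>`. Its stroke #0000ff means engrave at S212, F2198. After flipping Y the toolpath is (91.8778,115.5538) → (91.1557,129.6141) → (108.7102,151.3056) → (131.5824,168.2078) → (146.8132,167.9004).

Shape 2 is a rectangle drawn with `<path>`. Its stroke #0000ff means engrave at S212, F2198. After flipping Y the toolpath is (22.8611,149.5282) → (48.9577,149.5282) → (48.9577,131.7546) → (22.8611,131.7546) → (22.8611,149.5282), returning to the start.

Shape 3 is a regular polygon drawn with `<path>`. Its stroke #0000ff means engrave at S212, F2198. After flipping Y the toolpath is (111.3148,27.4885) → (106.4910,53.6478) → (129.8793,66.3192) → (149.1579,47.9913) → (137.6844,23.9926) → (111.3148,27.4885), returning to the start.

Shape 4 is a open polyline drawn with `<polyline>`. Its stroke #0000ff means engrave at S212, F2198. After flipping Y the toolpath is (65.1193,161.6541) → (298.4304,145.7656) → (150.6036,158.3643) → (29.5492,97.5147) → (48.2317,118.1009).

G21
G90
G0 X91.8778 Y115.5538
M3 S212
G1 X91.1557 Y129.6141 F2198
G1 X108.7102 Y151.3056
G1 X131.5824 Y168.2078
G1 X146.8132 Y167.9004
M5
G0 X22.8611 Y149.5282
M3 S212
G1 X48.9577 Y149.5282 F2198
G1 X48.9577 Y131.7546
G1 X22.8611 Y131.7546
G1 X22.8611 Y149.5282
M5
G0 X111.3148 Y27.4885
M3 S212
G1 X106.4910 Y53.6478 F2198
G1 X129.8793 Y66.3192
G1 X149.1579 Y47.9913
G1 X137.6844 Y23.9926
G1 X111.3148 Y27.4885
M5
G0 X65.1193 Y161.6541
M3 S212
G1 X298.4304 Y145.7656 F2198
G1 X150.6036 Y158.3643
G1 X29.5492 Y97.5147
G1 X48.2317 Y118.1009
M5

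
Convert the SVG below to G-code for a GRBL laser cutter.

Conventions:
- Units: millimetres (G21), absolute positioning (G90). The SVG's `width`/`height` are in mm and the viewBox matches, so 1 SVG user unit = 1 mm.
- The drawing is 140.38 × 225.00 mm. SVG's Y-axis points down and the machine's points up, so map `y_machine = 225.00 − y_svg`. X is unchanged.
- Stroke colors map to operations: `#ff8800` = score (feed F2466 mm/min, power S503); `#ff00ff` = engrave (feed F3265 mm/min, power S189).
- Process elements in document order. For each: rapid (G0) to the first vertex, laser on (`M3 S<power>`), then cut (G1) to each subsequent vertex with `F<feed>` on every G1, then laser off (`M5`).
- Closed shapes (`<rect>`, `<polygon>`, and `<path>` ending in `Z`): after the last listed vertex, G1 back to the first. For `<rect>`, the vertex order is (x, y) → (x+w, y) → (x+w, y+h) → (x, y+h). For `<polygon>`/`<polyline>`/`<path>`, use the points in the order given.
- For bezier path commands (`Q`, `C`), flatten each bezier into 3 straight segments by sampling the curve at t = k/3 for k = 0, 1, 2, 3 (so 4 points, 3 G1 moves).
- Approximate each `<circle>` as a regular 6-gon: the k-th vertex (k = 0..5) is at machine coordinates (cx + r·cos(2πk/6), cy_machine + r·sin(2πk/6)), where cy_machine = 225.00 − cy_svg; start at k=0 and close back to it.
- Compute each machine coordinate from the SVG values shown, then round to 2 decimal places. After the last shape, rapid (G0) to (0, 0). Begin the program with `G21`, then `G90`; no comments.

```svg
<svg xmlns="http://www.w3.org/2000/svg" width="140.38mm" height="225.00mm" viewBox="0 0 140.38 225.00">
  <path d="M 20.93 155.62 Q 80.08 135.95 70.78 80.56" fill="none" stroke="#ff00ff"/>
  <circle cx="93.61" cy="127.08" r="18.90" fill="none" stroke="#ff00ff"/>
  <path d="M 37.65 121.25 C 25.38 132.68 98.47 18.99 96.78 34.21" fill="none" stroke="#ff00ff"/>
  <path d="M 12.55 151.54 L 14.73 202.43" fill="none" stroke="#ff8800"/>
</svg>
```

G21
G90
G0 X20.93 Y69.38
M3 S189
G1 X52.76 Y86.46 F3265
G1 X69.37 Y111.48 F3265
G1 X70.78 Y144.44 F3265
M5
G0 X112.51 Y97.92
M3 S189
G1 X103.06 Y114.29 F3265
G1 X84.16 Y114.29 F3265
G1 X74.71 Y97.92 F3265
G1 X84.16 Y81.55 F3265
G1 X103.06 Y81.55 F3265
G1 X112.51 Y97.92 F3265
M5
G0 X37.65 Y103.75
M3 S189
G1 X47.90 Y124.62 F3265
G1 X79.47 Y172.45 F3265
G1 X96.78 Y190.79 F3265
M5
G0 X12.55 Y73.46
M3 S503
G1 X14.73 Y22.57 F2466
M5
G0 X0.00 Y0.00

viewBox `0 0 140.38 225.00` with mm width/height → 1 unit = 1 mm. Flip: y_m = 225.00 − y_svg.

**Shape 1** — `<path>` quadratic bezier, stroke `#ff00ff` → engrave (S189, F3265). Control points (SVG): P0=(20.93,155.62), P1=(80.08,135.95), P2=(70.78,80.56); sampled at t=k/3. Machine vertices: (20.93,69.38) → (52.76,86.46) → (69.37,111.48) → (70.78,144.44). Open path.

**Shape 2** — `<circle>` circle, stroke `#ff00ff` → engrave (S189, F3265). Machine vertices: (112.51,97.92) → (103.06,114.29) → (84.16,114.29) → (74.71,97.92) → (84.16,81.55) → (103.06,81.55) → (112.51,97.92). Closed: final G1 returns to the first vertex.

**Shape 3** — `<path>` cubic bezier, stroke `#ff00ff` → engrave (S189, F3265). Control points (SVG): P0=(37.65,121.25), P1=(25.38,132.68), P2=(98.47,18.99), P3=(96.78,34.21); sampled at t=k/3. Machine vertices: (37.65,103.75) → (47.90,124.62) → (79.47,172.45) → (96.78,190.79). Open path.

**Shape 4** — `<path>` line segment, stroke `#ff8800` → score (S503, F2466). Machine vertices: (12.55,73.46) → (14.73,22.57). Open path.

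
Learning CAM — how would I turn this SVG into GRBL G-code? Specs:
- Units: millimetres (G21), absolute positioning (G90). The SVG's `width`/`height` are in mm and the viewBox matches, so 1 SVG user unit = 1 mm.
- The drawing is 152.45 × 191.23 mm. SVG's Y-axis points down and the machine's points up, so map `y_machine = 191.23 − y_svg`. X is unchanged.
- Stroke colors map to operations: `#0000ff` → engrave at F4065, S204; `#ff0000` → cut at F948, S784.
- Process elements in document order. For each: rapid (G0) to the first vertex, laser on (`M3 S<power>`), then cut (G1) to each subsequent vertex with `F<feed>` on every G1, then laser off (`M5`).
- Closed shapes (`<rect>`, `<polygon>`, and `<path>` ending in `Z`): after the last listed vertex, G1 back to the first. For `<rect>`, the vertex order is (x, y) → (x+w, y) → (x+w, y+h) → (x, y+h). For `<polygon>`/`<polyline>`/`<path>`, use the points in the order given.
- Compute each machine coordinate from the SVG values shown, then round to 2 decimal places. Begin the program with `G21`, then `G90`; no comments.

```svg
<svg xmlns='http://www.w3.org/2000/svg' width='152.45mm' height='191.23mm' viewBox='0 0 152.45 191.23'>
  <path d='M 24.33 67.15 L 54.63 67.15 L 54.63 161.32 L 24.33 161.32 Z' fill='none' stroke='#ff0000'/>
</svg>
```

G21
G90
G0 X24.33 Y124.08
M3 S784
G1 X54.63 Y124.08 F948
G1 X54.63 Y29.91 F948
G1 X24.33 Y29.91 F948
G1 X24.33 Y124.08 F948
M5

Since the viewBox matches the mm dimensions, user units are millimetres directly. The only transform is the Y-flip y_m = 191.23 − y_svg.

Shape 1 is a rectangle drawn with `<path>`. Its stroke #ff0000 means cut at S784, F948. After flipping Y the toolpath is (24.33,124.08) → (54.63,124.08) → (54.63,29.91) → (24.33,29.91) → (24.33,124.08), returning to the start.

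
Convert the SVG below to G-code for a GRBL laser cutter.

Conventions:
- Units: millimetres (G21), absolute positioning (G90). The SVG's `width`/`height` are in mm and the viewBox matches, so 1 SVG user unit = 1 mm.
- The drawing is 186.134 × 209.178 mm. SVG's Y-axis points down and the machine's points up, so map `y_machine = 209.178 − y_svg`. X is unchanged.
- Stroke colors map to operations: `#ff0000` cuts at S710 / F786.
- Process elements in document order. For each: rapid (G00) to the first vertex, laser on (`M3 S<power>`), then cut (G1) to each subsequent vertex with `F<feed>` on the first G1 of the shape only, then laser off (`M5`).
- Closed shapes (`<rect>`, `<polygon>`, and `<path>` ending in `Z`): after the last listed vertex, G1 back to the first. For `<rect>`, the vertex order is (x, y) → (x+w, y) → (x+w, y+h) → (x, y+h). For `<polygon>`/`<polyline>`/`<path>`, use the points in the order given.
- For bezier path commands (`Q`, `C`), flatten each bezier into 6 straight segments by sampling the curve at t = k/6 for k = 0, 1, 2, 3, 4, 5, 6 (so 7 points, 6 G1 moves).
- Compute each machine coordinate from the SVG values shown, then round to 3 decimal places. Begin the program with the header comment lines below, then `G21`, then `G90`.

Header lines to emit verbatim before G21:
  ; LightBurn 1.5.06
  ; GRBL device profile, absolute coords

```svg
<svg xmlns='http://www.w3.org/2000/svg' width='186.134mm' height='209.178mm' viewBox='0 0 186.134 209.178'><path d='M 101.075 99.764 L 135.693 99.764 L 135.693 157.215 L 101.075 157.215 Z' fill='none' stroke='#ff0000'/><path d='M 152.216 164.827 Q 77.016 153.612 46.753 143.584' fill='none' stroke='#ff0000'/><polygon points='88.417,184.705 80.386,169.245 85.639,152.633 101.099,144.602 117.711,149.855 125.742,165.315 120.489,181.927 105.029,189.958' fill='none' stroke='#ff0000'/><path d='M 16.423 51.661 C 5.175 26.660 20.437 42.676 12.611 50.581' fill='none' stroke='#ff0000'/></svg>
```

; LightBurn 1.5.06
; GRBL device profile, absolute coords
G21
G90
G00 X101.075 Y109.414
M3 S710
G1 X135.693 Y109.414 F786
G1 X135.693 Y51.963
G1 X101.075 Y51.963
G1 X101.075 Y109.414
M5
G00 X152.216 Y44.351
M3 S710
G1 X128.398 Y48.056 F786
G1 X107.076 Y51.696
G1 X88.250 Y55.269
G1 X71.921 Y58.777
G1 X58.089 Y62.218
G1 X46.753 Y65.594
M5
G00 X88.417 Y24.473
M3 S710
G1 X80.386 Y39.933 F786
G1 X85.639 Y56.545
G1 X101.099 Y64.576
G1 X117.711 Y59.323
G1 X125.742 Y43.863
G1 X120.489 Y27.251
G1 X105.029 Y19.220
G1 X88.417 Y24.473
M5
G00 X16.423 Y157.517
M3 S710
G1 X12.779 Y166.827 F786
G1 X12.175 Y170.665
G1 X13.234 Y170.397
G1 X14.578 Y167.386
G1 X14.830 Y162.998
G1 X12.611 Y158.597
M5

1 u = 1 mm; y_m = 209.178 − y.

[1] `<path>` rectangle, #ff0000→cut S710 F786: (101.075,109.414) → (135.693,109.414) → (135.693,51.963) → (101.075,51.963) → (101.075,109.414) (closed)

[2] `<path>` quadratic bezier, #ff0000→cut S710 F786: (152.216,44.351) → (128.398,48.056) → (107.076,51.696) → (88.250,55.269) → (71.921,58.777) → (58.089,62.218) → (46.753,65.594)

[3] `<polygon>` regular polygon, #ff0000→cut S710 F786: (88.417,24.473) → (80.386,39.933) → (85.639,56.545) → (101.099,64.576) → (117.711,59.323) → (125.742,43.863) → (120.489,27.251) → (105.029,19.220) → (88.417,24.473) (closed)

[4] `<path>` cubic bezier, #ff0000→cut S710 F786: (16.423,157.517) → (12.779,166.827) → (12.175,170.665) → (13.234,170.397) → (14.578,167.386) → (14.830,162.998) → (12.611,158.597)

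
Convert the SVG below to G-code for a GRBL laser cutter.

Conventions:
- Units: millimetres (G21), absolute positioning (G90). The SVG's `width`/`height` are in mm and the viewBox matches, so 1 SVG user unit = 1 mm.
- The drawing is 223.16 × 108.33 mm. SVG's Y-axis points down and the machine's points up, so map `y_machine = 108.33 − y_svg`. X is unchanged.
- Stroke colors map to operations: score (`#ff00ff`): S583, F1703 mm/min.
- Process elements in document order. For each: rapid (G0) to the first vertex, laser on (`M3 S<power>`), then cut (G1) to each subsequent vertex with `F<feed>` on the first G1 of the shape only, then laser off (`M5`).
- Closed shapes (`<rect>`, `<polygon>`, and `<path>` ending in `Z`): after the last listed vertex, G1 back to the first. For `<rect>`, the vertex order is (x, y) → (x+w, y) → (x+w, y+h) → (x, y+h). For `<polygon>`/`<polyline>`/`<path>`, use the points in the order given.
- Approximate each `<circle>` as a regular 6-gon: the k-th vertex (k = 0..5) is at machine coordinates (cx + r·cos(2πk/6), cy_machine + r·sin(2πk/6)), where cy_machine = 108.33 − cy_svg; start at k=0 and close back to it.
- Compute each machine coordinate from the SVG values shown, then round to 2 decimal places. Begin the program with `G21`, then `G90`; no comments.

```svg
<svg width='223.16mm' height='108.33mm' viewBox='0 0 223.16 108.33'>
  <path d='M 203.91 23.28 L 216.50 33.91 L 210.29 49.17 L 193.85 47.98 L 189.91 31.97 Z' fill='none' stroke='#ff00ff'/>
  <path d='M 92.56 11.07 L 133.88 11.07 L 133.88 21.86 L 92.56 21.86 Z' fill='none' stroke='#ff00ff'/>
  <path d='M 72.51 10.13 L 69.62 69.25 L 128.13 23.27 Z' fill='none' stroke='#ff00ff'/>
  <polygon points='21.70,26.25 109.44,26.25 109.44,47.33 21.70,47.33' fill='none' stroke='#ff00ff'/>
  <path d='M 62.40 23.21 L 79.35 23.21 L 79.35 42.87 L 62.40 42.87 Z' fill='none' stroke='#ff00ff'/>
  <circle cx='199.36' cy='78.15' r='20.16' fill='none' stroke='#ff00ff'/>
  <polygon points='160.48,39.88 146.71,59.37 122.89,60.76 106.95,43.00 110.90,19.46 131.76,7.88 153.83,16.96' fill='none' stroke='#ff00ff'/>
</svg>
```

Since the viewBox matches the mm dimensions, user units are millimetres directly. The only transform is the Y-flip y_m = 108.33 − y_svg.

Shape 1 is a regular polygon drawn with `<path>`. Its stroke #ff00ff means score at S583, F1703. After flipping Y the toolpath is (203.91,85.05) → (216.50,74.42) → (210.29,59.16) → (193.85,60.35) → (189.91,76.36) → (203.91,85.05), returning to the start.

Shape 2 is a rectangle drawn with `<path>`. Its stroke #ff00ff means score at S583, F1703. After flipping Y the toolpath is (92.56,97.26) → (133.88,97.26) → (133.88,86.47) → (92.56,86.47) → (92.56,97.26), returning to the start.

Shape 3 is a closed polygon drawn with `<path>`. Its stroke #ff00ff means score at S583, F1703. After flipping Y the toolpath is (72.51,98.20) → (69.62,39.08) → (128.13,85.06) → (72.51,98.20), returning to the start.

Shape 4 is a rectangle drawn with `<polygon>`. Its stroke #ff00ff means score at S583, F1703. After flipping Y the toolpath is (21.70,82.08) → (109.44,82.08) → (109.44,61.00) → (21.70,61.00) → (21.70,82.08), returning to the start.

Shape 5 is a rectangle drawn with `<path>`. Its stroke #ff00ff means score at S583, F1703. After flipping Y the toolpath is (62.40,85.12) → (79.35,85.12) → (79.35,65.46) → (62.40,65.46) → (62.40,85.12), returning to the start.

Shape 6 is a circle drawn with `<circle>`. Its stroke #ff00ff means score at S583, F1703. After flipping Y the toolpath is (219.52,30.18) → (209.44,47.64) → (189.28,47.64) → (179.20,30.18) → (189.28,12.72) → (209.44,12.72) → (219.52,30.18), returning to the start.

Shape 7 is a regular polygon drawn with `<polygon>`. Its stroke #ff00ff means score at S583, F1703. After flipping Y the toolpath is (160.48,68.45) → (146.71,48.96) → (122.89,47.57) → (106.95,65.33) → (110.90,88.87) → (131.76,100.45) → (153.83,91.37) → (160.48,68.45), returning to the start.

G21
G90
G0 X203.91 Y85.05
M3 S583
G1 X216.50 Y74.42 F1703
G1 X210.29 Y59.16
G1 X193.85 Y60.35
G1 X189.91 Y76.36
G1 X203.91 Y85.05
M5
G0 X92.56 Y97.26
M3 S583
G1 X133.88 Y97.26 F1703
G1 X133.88 Y86.47
G1 X92.56 Y86.47
G1 X92.56 Y97.26
M5
G0 X72.51 Y98.20
M3 S583
G1 X69.62 Y39.08 F1703
G1 X128.13 Y85.06
G1 X72.51 Y98.20
M5
G0 X21.70 Y82.08
M3 S583
G1 X109.44 Y82.08 F1703
G1 X109.44 Y61.00
G1 X21.70 Y61.00
G1 X21.70 Y82.08
M5
G0 X62.40 Y85.12
M3 S583
G1 X79.35 Y85.12 F1703
G1 X79.35 Y65.46
G1 X62.40 Y65.46
G1 X62.40 Y85.12
M5
G0 X219.52 Y30.18
M3 S583
G1 X209.44 Y47.64 F1703
G1 X189.28 Y47.64
G1 X179.20 Y30.18
G1 X189.28 Y12.72
G1 X209.44 Y12.72
G1 X219.52 Y30.18
M5
G0 X160.48 Y68.45
M3 S583
G1 X146.71 Y48.96 F1703
G1 X122.89 Y47.57
G1 X106.95 Y65.33
G1 X110.90 Y88.87
G1 X131.76 Y100.45
G1 X153.83 Y91.37
G1 X160.48 Y68.45
M5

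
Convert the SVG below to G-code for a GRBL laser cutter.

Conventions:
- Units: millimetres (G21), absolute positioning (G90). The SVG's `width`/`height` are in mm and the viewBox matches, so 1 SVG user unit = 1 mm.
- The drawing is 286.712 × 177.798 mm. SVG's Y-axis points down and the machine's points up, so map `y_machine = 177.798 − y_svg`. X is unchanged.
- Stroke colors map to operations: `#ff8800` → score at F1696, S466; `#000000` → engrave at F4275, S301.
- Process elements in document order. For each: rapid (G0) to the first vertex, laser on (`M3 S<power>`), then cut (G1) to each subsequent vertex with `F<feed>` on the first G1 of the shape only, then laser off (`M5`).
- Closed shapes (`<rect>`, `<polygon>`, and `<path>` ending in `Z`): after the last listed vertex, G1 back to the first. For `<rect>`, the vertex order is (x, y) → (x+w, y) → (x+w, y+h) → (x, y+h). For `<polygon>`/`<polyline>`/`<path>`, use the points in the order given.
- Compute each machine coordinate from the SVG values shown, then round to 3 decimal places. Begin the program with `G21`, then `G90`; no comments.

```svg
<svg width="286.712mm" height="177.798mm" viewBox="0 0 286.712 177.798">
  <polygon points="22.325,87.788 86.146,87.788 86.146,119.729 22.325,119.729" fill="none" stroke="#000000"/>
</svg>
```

Since the viewBox matches the mm dimensions, user units are millimetres directly. The only transform is the Y-flip y_m = 177.798 − y_svg.

Shape 1 is a rectangle drawn with `<polygon>`. Its stroke #000000 means engrave at S301, F4275. After flipping Y the toolpath is (22.325,90.010) → (86.146,90.010) → (86.146,58.069) → (22.325,58.069) → (22.325,90.010), returning to the start.

G21
G90
G0 X22.325 Y90.010
M3 S301
G1 X86.146 Y90.010 F4275
G1 X86.146 Y58.069
G1 X22.325 Y58.069
G1 X22.325 Y90.010
M5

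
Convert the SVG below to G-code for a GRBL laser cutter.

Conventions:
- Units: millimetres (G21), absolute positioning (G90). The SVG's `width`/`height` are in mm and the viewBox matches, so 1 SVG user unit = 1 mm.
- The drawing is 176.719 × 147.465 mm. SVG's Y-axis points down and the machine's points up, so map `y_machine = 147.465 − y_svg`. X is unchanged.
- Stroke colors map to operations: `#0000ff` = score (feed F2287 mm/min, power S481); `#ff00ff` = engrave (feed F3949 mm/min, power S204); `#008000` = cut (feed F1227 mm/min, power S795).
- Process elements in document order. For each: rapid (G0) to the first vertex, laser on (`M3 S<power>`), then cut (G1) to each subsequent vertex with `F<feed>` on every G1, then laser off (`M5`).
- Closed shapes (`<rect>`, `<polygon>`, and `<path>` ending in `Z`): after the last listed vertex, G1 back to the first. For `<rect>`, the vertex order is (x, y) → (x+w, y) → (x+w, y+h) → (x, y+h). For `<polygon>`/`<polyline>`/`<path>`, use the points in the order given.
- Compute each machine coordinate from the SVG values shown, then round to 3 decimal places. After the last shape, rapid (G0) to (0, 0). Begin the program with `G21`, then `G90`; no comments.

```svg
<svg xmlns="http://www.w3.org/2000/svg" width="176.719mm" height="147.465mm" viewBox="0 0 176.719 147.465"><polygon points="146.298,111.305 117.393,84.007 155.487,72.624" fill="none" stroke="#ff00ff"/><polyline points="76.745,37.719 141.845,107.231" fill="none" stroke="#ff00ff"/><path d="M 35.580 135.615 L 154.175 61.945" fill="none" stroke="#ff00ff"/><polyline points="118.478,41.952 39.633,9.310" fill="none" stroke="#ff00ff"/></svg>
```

1 u = 1 mm; y_m = 147.465 − y.

[1] `<polygon>` regular polygon, #ff00ff→engrave S204 F3949: (146.298,36.160) → (117.393,63.458) → (155.487,74.841) → (146.298,36.160) (closed)

[2] `<polyline>` line segment, #ff00ff→engrave S204 F3949: (76.745,109.746) → (141.845,40.234)

[3] `<path>` line segment, #ff00ff→engrave S204 F3949: (35.580,11.850) → (154.175,85.520)

[4] `<polyline>` line segment, #ff00ff→engrave S204 F3949: (118.478,105.513) → (39.633,138.155)

G21
G90
G0 X146.298 Y36.160
M3 S204
G1 X117.393 Y63.458 F3949
G1 X155.487 Y74.841 F3949
G1 X146.298 Y36.160 F3949
M5
G0 X76.745 Y109.746
M3 S204
G1 X141.845 Y40.234 F3949
M5
G0 X35.580 Y11.850
M3 S204
G1 X154.175 Y85.520 F3949
M5
G0 X118.478 Y105.513
M3 S204
G1 X39.633 Y138.155 F3949
M5
G0 X0.000 Y0.000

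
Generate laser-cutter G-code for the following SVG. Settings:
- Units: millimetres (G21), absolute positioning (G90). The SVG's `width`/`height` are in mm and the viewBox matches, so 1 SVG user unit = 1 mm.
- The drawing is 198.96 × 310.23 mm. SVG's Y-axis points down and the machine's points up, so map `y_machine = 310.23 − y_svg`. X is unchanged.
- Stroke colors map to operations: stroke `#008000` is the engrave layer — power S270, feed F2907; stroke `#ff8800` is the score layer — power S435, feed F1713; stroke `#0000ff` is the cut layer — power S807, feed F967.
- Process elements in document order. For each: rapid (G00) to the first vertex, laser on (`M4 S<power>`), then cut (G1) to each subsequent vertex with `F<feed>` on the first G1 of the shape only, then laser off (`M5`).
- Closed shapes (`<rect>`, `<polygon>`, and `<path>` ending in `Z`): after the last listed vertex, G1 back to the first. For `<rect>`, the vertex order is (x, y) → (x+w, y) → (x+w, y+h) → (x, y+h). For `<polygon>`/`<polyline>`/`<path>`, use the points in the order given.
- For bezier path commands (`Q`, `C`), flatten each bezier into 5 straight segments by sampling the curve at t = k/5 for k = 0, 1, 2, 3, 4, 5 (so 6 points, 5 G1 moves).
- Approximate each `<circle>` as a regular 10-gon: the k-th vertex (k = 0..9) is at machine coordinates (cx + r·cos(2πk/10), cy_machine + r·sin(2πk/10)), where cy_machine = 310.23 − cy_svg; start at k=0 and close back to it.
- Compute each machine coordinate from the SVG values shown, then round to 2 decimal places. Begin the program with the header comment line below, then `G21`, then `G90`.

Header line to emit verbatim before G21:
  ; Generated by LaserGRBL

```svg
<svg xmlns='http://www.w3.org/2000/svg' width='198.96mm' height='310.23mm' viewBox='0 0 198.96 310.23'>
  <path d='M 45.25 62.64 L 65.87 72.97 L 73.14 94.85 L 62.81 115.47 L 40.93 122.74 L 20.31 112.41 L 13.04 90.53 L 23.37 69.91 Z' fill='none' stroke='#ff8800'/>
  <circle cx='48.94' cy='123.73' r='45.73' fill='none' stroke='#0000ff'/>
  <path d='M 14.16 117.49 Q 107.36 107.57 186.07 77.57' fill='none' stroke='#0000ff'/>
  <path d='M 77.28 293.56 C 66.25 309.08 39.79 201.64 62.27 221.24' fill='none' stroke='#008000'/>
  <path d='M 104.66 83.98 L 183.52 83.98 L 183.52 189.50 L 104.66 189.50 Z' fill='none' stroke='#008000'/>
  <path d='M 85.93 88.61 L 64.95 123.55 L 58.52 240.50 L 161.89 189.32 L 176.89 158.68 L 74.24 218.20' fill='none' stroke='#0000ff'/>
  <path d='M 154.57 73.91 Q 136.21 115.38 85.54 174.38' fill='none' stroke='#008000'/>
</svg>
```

Since the viewBox matches the mm dimensions, user units are millimetres directly. The only transform is the Y-flip y_m = 310.23 − y_svg.

Shape 1 is a regular polygon drawn with `<path>`. Its stroke #ff8800 means score at S435, F1713. After flipping Y the toolpath is (45.25,247.59) → (65.87,237.26) → (73.14,215.38) → (62.81,194.76) → (40.93,187.49) → (20.31,197.82) → (13.04,219.70) → (23.37,240.32) → (45.25,247.59), returning to the start.

Shape 2 is a circle drawn with `<circle>`. Its stroke #0000ff means cut at S807, F967. After flipping Y the toolpath is (94.67,186.50) → (85.94,213.38) → (63.07,229.99) → (34.81,229.99) → (11.94,213.38) → (3.21,186.50) → (11.94,159.62) → (34.81,143.01) → (63.07,143.01) → (85.94,159.62) → (94.67,186.50), returning to the start.

Shape 3 is a quadratic bezier drawn with `<path>`. Its stroke #0000ff means cut at S807, F967. After flipping Y the toolpath is (14.16,192.74) → (50.86,197.51) → (86.40,203.89) → (120.78,211.87) → (154.01,221.46) → (186.07,232.66).

Shape 4 is a cubic bezier drawn with `<path>`. Its stroke #008000 means engrave at S270, F2907. After flipping Y the toolpath is (77.28,16.67) → (69.33,20.11) → (60.76,41.07) → (54.67,67.53) → (54.14,87.51) → (62.27,88.99).

Shape 5 is a rectangle drawn with `<path>`. Its stroke #008000 means engrave at S270, F2907. After flipping Y the toolpath is (104.66,226.25) → (183.52,226.25) → (183.52,120.73) → (104.66,120.73) → (104.66,226.25), returning to the start.

Shape 6 is a open polyline drawn with `<path>`. Its stroke #0000ff means cut at S807, F967. After flipping Y the toolpath is (85.93,221.62) → (64.95,186.68) → (58.52,69.73) → (161.89,120.91) → (176.89,151.55) → (74.24,92.03).

Shape 7 is a quadratic bezier drawn with `<path>`. Its stroke #008000 means engrave at S270, F2907. After flipping Y the toolpath is (154.57,236.32) → (145.93,219.03) → (134.71,200.34) → (120.91,180.25) → (104.52,158.75) → (85.54,135.85).

; Generated by LaserGRBL
G21
G90
G00 X45.25 Y247.59
M4 S435
G1 X65.87 Y237.26 F1713
G1 X73.14 Y215.38
G1 X62.81 Y194.76
G1 X40.93 Y187.49
G1 X20.31 Y197.82
G1 X13.04 Y219.70
G1 X23.37 Y240.32
G1 X45.25 Y247.59
M5
G00 X94.67 Y186.50
M4 S807
G1 X85.94 Y213.38 F967
G1 X63.07 Y229.99
G1 X34.81 Y229.99
G1 X11.94 Y213.38
G1 X3.21 Y186.50
G1 X11.94 Y159.62
G1 X34.81 Y143.01
G1 X63.07 Y143.01
G1 X85.94 Y159.62
G1 X94.67 Y186.50
M5
G00 X14.16 Y192.74
M4 S807
G1 X50.86 Y197.51 F967
G1 X86.40 Y203.89
G1 X120.78 Y211.87
G1 X154.01 Y221.46
G1 X186.07 Y232.66
M5
G00 X77.28 Y16.67
M4 S270
G1 X69.33 Y20.11 F2907
G1 X60.76 Y41.07
G1 X54.67 Y67.53
G1 X54.14 Y87.51
G1 X62.27 Y88.99
M5
G00 X104.66 Y226.25
M4 S270
G1 X183.52 Y226.25 F2907
G1 X183.52 Y120.73
G1 X104.66 Y120.73
G1 X104.66 Y226.25
M5
G00 X85.93 Y221.62
M4 S807
G1 X64.95 Y186.68 F967
G1 X58.52 Y69.73
G1 X161.89 Y120.91
G1 X176.89 Y151.55
G1 X74.24 Y92.03
M5
G00 X154.57 Y236.32
M4 S270
G1 X145.93 Y219.03 F2907
G1 X134.71 Y200.34
G1 X120.91 Y180.25
G1 X104.52 Y158.75
G1 X85.54 Y135.85
M5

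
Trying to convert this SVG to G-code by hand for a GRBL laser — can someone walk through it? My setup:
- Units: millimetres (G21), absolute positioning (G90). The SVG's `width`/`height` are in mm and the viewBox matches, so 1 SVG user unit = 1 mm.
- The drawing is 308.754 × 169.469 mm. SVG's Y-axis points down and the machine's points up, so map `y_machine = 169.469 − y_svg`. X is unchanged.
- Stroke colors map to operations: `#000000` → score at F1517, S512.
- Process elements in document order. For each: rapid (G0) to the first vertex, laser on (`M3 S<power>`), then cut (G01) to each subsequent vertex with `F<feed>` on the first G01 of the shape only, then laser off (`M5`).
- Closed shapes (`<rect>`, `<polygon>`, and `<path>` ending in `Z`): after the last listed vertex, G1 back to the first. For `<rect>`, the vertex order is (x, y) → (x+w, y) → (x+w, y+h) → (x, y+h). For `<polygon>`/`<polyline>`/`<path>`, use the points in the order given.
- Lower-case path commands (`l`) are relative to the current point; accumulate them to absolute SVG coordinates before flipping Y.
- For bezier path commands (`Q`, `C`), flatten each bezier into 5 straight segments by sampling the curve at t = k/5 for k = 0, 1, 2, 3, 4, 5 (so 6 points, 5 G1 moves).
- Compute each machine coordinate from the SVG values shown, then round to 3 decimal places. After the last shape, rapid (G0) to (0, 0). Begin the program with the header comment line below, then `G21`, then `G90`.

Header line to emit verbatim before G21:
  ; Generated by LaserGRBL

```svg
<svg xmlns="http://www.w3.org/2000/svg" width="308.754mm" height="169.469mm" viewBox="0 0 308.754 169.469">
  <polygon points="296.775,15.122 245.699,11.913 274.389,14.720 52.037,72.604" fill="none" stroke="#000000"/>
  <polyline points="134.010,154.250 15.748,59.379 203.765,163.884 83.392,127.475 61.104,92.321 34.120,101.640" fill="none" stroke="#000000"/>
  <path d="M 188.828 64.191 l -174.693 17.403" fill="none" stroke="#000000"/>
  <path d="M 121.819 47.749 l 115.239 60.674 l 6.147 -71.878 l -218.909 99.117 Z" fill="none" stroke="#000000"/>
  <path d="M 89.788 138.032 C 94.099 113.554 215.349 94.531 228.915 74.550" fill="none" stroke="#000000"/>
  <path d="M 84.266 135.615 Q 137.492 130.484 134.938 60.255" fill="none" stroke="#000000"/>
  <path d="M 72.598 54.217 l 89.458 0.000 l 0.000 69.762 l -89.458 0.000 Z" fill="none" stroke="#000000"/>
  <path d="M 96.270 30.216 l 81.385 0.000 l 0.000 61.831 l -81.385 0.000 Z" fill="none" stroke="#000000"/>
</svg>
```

; Generated by LaserGRBL
G21
G90
G0 X296.775 Y154.347
M3 S512
G01 X245.699 Y157.556 F1517
G01 X274.389 Y154.749
G01 X52.037 Y96.865
G01 X296.775 Y154.347
M5
G0 X134.010 Y15.219
M3 S512
G01 X15.748 Y110.090 F1517
G01 X203.765 Y5.585
G01 X83.392 Y41.994
G01 X61.104 Y77.148
G01 X34.120 Y67.829
M5
G0 X188.828 Y105.278
M3 S512
G01 X14.135 Y87.875 F1517
M5
G0 X121.819 Y121.720
M3 S512
G01 X237.058 Y61.046 F1517
G01 X243.205 Y132.924
G01 X24.296 Y33.807
G01 X121.819 Y121.720
M5
G0 X89.788 Y31.437
M3 S512
G01 X104.610 Y45.521 F1517
G01 X136.716 Y58.603
G01 X175.323 Y70.991
G01 X209.650 Y82.994
G01 X228.915 Y94.919
M5
G0 X84.266 Y33.854
M3 S512
G01 X103.325 Y38.510 F1517
G01 X117.922 Y48.374
G01 X128.056 Y63.446
G01 X133.728 Y83.726
G01 X134.938 Y109.214
M5
G0 X72.598 Y115.252
M3 S512
G01 X162.056 Y115.252 F1517
G01 X162.056 Y45.490
G01 X72.598 Y45.490
G01 X72.598 Y115.252
M5
G0 X96.270 Y139.253
M3 S512
G01 X177.655 Y139.253 F1517
G01 X177.655 Y77.422
G01 X96.270 Y77.422
G01 X96.270 Y139.253
M5
G0 X0.000 Y0.000

1 u = 1 mm; y_m = 169.469 − y.

[1] `<polygon>` closed polygon, #000000→score S512 F1517: (296.775,154.347) → (245.699,157.556) → (274.389,154.749) → (52.037,96.865) → (296.775,154.347) (closed)

[2] `<polyline>` open polyline, #000000→score S512 F1517: (134.010,15.219) → (15.748,110.090) → (203.765,5.585) → (83.392,41.994) → (61.104,77.148) → (34.120,67.829)

[3] `<path>` line segment, #000000→score S512 F1517: (188.828,105.278) → (14.135,87.875)

[4] `<path>` closed polygon, #000000→score S512 F1517: (121.819,121.720) → (237.058,61.046) → (243.205,132.924) → (24.296,33.807) → (121.819,121.720) (closed)

[5] `<path>` cubic bezier, #000000→score S512 F1517: (89.788,31.437) → (104.610,45.521) → (136.716,58.603) → (175.323,70.991) → (209.650,82.994) → (228.915,94.919)

[6] `<path>` quadratic bezier, #000000→score S512 F1517: (84.266,33.854) → (103.325,38.510) → (117.922,48.374) → (128.056,63.446) → (133.728,83.726) → (134.938,109.214)

[7] `<path>` rectangle, #000000→score S512 F1517: (72.598,115.252) → (162.056,115.252) → (162.056,45.490) → (72.598,45.490) → (72.598,115.252) (closed)

[8] `<path>` rectangle, #000000→score S512 F1517: (96.270,139.253) → (177.655,139.253) → (177.655,77.422) → (96.270,77.422) → (96.270,139.253) (closed)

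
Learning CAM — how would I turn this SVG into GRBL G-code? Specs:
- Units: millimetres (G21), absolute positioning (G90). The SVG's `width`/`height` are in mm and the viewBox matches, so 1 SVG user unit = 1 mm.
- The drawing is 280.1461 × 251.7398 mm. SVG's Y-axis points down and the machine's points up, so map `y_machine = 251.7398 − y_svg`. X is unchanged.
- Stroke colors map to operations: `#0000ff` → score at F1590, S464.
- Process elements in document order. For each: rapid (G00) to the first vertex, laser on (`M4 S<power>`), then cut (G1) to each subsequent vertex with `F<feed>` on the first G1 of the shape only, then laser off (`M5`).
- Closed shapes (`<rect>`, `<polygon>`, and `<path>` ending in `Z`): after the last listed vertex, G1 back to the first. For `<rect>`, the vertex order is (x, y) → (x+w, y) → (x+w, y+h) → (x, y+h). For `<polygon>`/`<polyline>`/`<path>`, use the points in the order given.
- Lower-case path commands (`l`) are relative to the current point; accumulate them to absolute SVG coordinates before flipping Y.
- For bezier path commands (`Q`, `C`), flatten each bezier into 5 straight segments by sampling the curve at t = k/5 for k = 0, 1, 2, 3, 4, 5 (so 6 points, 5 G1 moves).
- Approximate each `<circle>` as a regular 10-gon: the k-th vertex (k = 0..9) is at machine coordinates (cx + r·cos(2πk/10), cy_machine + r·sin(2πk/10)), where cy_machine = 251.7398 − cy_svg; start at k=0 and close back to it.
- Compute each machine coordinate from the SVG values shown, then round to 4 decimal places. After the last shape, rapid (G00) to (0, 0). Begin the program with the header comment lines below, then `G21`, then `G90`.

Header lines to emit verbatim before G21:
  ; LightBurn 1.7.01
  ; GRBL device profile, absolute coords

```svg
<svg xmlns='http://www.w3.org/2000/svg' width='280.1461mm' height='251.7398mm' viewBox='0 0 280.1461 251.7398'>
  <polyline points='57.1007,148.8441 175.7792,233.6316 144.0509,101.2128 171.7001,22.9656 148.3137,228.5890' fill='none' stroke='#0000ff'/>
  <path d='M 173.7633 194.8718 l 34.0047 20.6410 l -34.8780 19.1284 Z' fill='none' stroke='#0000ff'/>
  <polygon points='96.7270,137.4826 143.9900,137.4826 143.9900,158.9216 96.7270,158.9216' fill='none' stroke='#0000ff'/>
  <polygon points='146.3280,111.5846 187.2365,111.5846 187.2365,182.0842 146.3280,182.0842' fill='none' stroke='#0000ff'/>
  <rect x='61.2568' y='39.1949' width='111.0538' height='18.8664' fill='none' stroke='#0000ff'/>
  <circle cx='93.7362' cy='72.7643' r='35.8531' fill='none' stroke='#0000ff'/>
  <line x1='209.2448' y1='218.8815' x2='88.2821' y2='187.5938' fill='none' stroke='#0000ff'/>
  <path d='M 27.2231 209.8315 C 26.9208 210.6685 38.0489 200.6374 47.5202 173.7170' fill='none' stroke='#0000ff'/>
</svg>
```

Since the viewBox matches the mm dimensions, user units are millimetres directly. The only transform is the Y-flip y_m = 251.7398 − y_svg.

Shape 1 is a open polyline drawn with `<polyline>`. Its stroke #0000ff means score at S464, F1590. After flipping Y the toolpath is (57.1007,102.8957) → (175.7792,18.1082) → (144.0509,150.5270) → (171.7001,228.7742) → (148.3137,23.1508).

Shape 2 is a regular polygon drawn with `<path>`. Its stroke #0000ff means score at S464, F1590. After flipping Y the toolpath is (173.7633,56.8680) → (207.7680,36.2270) → (172.8900,17.0986) → (173.7633,56.8680), returning to the start.

Shape 3 is a rectangle drawn with `<polygon>`. Its stroke #0000ff means score at S464, F1590. After flipping Y the toolpath is (96.7270,114.2572) → (143.9900,114.2572) → (143.9900,92.8182) → (96.7270,92.8182) → (96.7270,114.2572), returning to the start.

Shape 4 is a rectangle drawn with `<polygon>`. Its stroke #0000ff means score at S464, F1590. After flipping Y the toolpath is (146.3280,140.1552) → (187.2365,140.1552) → (187.2365,69.6556) → (146.3280,69.6556) → (146.3280,140.1552), returning to the start.

Shape 5 is a rectangle drawn with `<rect>`. Its stroke #0000ff means score at S464, F1590. After flipping Y the toolpath is (61.2568,212.5449) → (172.3106,212.5449) → (172.3106,193.6785) → (61.2568,193.6785) → (61.2568,212.5449), returning to the start.

Shape 6 is a circle drawn with `<circle>`. Its stroke #0000ff means score at S464, F1590. After flipping Y the toolpath is (129.5893,178.9755) → (122.7420,200.0494) → (104.8154,213.0738) → (82.6570,213.0738) → (64.7304,200.0494) → (57.8831,178.9755) → (64.7304,157.9016) → (82.6570,144.8772) → (104.8154,144.8772) → (122.7420,157.9016) → (129.5893,178.9755), returning to the start.

Shape 7 is a line segment drawn with `<line>`. Its stroke #0000ff means score at S464, F1590. After flipping Y the toolpath is (209.2448,32.8583) → (88.2821,64.1460).

Shape 8 is a cubic bezier drawn with `<path>`. Its stroke #0000ff means score at S464, F1590. After flipping Y the toolpath is (27.2231,41.9083) → (28.3087,42.7584) → (31.5094,46.5059) → (36.1970,53.4398) → (41.7433,63.8491) → (47.5202,78.0228).

; LightBurn 1.7.01
; GRBL device profile, absolute coords
G21
G90
G00 X57.1007 Y102.8957
M4 S464
G1 X175.7792 Y18.1082 F1590
G1 X144.0509 Y150.5270
G1 X171.7001 Y228.7742
G1 X148.3137 Y23.1508
M5
G00 X173.7633 Y56.8680
M4 S464
G1 X207.7680 Y36.2270 F1590
G1 X172.8900 Y17.0986
G1 X173.7633 Y56.8680
M5
G00 X96.7270 Y114.2572
M4 S464
G1 X143.9900 Y114.2572 F1590
G1 X143.9900 Y92.8182
G1 X96.7270 Y92.8182
G1 X96.7270 Y114.2572
M5
G00 X146.3280 Y140.1552
M4 S464
G1 X187.2365 Y140.1552 F1590
G1 X187.2365 Y69.6556
G1 X146.3280 Y69.6556
G1 X146.3280 Y140.1552
M5
G00 X61.2568 Y212.5449
M4 S464
G1 X172.3106 Y212.5449 F1590
G1 X172.3106 Y193.6785
G1 X61.2568 Y193.6785
G1 X61.2568 Y212.5449
M5
G00 X129.5893 Y178.9755
M4 S464
G1 X122.7420 Y200.0494 F1590
G1 X104.8154 Y213.0738
G1 X82.6570 Y213.0738
G1 X64.7304 Y200.0494
G1 X57.8831 Y178.9755
G1 X64.7304 Y157.9016
G1 X82.6570 Y144.8772
G1 X104.8154 Y144.8772
G1 X122.7420 Y157.9016
G1 X129.5893 Y178.9755
M5
G00 X209.2448 Y32.8583
M4 S464
G1 X88.2821 Y64.1460 F1590
M5
G00 X27.2231 Y41.9083
M4 S464
G1 X28.3087 Y42.7584 F1590
G1 X31.5094 Y46.5059
G1 X36.1970 Y53.4398
G1 X41.7433 Y63.8491
G1 X47.5202 Y78.0228
M5
G00 X0.0000 Y0.0000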